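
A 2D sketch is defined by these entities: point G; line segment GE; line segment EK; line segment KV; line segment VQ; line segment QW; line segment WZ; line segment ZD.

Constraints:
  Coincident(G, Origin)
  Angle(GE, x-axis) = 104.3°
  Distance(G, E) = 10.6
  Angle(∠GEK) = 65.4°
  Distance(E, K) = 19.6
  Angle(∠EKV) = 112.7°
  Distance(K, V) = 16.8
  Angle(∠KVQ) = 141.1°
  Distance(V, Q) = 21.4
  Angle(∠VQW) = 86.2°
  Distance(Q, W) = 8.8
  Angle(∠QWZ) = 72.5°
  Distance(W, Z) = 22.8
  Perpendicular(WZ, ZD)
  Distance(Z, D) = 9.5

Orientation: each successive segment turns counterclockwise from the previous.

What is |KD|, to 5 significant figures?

24.829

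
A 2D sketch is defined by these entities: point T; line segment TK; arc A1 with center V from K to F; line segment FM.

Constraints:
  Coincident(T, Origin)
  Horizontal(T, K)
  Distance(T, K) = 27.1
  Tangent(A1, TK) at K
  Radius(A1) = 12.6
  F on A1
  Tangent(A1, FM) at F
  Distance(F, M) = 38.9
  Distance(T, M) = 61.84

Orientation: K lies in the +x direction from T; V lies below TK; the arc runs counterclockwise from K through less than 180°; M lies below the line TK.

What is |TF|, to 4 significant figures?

23.61

T is at the origin; TK is horizontal with |TK| = 27.1 and K on the +x side, so K = (27.10, 0.000). Since A1 is tangent to TK there, VK ⟂ TK, so V = K + (0, -12.6) = (27.10, -12.60). Since VF ⟂ FM (tangency), |VM| = √(12.6² + 38.9²) = 40.89 regardless of where F sits on A1. So M lies on both circle(T, 61.84) and circle(V, 40.89); the below-TK intersection is M = (31.42, -53.26). F is the foot of the tangent from M: F = (15.59, -17.73).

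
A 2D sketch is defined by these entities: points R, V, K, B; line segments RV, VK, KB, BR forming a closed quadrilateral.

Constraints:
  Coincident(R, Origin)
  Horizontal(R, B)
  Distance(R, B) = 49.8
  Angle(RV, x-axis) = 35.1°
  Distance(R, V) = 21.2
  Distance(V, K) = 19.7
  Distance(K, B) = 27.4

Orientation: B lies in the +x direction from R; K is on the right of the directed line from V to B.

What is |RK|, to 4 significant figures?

24.14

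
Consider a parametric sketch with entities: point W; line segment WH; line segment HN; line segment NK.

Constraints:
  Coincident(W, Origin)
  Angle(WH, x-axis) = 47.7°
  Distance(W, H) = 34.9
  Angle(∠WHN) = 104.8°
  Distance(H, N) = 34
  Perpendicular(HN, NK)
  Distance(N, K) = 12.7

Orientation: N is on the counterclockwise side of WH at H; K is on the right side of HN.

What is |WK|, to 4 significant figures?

63.23

W is at the origin; WH runs at 47.7° with length 34.9, so H = 34.9·(cos 47.7°, sin 47.7°) = (23.49, 25.81). ∠WHN = 104.8°, so HN runs at 47.7° + (180° − 104.8°) = 122.9° from the x-axis; with |HN| = 34.0, N = H + 34.0·(cos 122.9°, sin 122.9°) = (5.020, 54.36). HN is perpendicular to NK; with |NK| = 12.7 on the right of HN, K = N + 12.7·(0.8396, 0.5432) = (15.68, 61.26). Then |WK| = |K − W| = 63.23.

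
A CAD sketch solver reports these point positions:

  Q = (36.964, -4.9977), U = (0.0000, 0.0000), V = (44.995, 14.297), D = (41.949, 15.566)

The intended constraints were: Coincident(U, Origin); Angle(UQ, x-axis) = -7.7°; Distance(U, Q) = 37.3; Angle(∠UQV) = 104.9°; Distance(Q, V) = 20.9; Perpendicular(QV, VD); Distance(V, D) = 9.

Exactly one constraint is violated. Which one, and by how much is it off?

Distance(V, D) = 9 — off by 5.70.

U = (0.00, 0.00) ✓; UQ at -7.700° ✓; |UQ| = 37.30 ✓; ∠UQV = 104.9° ✓; |QV| = 20.90 ✓; ∠(QV, VD) = 89.98° ✓; |VD| = 3.300 ✗.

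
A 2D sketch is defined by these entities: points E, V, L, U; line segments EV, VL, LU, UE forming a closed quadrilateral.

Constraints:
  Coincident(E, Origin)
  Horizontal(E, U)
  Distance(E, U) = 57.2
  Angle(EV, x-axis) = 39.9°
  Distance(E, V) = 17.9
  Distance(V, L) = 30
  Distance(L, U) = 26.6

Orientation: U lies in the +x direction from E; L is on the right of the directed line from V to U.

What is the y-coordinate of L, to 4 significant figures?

-11.38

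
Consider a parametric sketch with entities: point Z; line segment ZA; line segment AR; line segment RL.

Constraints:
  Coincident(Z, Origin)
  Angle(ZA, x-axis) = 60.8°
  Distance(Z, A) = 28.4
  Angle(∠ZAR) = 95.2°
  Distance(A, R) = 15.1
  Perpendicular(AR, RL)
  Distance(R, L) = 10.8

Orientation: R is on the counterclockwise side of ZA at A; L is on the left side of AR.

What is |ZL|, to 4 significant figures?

24.86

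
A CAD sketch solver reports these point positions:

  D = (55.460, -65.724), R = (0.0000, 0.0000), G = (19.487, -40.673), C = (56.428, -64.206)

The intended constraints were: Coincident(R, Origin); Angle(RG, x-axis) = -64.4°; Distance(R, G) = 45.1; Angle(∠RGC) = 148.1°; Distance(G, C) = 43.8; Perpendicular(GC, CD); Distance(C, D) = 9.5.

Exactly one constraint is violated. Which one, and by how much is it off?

Distance(C, D) = 9.5 — off by 7.70.

R = (0.00, 0.00) ✓; RG at -64.40° ✓; |RG| = 45.10 ✓; ∠RGC = 148.1° ✓; |GC| = 43.80 ✓; ∠(GC, CD) = 90.03° ✓; |CD| = 1.800 ✗.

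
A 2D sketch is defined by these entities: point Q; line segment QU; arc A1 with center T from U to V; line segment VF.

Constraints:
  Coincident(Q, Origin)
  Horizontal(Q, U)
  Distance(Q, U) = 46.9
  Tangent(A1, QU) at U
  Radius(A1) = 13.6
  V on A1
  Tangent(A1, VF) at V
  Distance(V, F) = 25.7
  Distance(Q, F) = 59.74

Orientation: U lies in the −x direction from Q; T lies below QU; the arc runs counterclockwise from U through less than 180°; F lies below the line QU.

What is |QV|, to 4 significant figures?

61.72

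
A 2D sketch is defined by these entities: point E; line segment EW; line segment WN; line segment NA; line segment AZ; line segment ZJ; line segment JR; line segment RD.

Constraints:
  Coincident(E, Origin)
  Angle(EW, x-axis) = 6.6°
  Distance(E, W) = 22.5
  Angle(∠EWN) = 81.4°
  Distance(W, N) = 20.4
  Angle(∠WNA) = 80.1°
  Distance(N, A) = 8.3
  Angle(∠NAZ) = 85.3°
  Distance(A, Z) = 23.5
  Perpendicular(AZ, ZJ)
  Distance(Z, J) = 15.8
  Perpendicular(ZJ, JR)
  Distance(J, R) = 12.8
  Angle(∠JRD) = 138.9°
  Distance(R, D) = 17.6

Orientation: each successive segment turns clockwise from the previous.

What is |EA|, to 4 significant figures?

21.01

∠EWN = 81.4° gives WN at -92.00° from the x-axis; with |WN| = 20.4, N = (21.64, -17.80). ∠WNA = 80.1° gives NA at 168.1° from the x-axis; with |NA| = 8.3, A = (13.52, -16.09). Then |EA| = |A − E| = 21.01.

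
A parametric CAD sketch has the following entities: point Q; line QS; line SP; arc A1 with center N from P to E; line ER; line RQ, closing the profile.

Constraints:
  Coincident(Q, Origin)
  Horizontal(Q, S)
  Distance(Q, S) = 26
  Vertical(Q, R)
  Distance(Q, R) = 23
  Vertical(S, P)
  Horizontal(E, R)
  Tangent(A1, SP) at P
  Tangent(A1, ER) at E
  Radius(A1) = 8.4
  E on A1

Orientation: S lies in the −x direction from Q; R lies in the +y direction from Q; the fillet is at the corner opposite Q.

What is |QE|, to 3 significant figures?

29.0

Q is at the origin; QS is horizontal with |QS| = 26.0 and S on the −x side, so S = (-26.0, 0.00). Q and R share the same x with |QR| = 23.0 and R on the +y side, so R = (0.00, 23.0). The virtual corner opposite Q is at (-26.0, 23.0). A1 meets SP tangentially, so NP is at right angles to SP and the tangent condition forces NE to be normal to ER, with radius 8.4, so the center N sits 8.4 in from both sides at N = (-17.6, 14.6). That places the tangent points at P = (-26.0, 14.6) on SP and E = (-17.6, 23.0) on ER. Then |QE| = |E − Q| = 29.0.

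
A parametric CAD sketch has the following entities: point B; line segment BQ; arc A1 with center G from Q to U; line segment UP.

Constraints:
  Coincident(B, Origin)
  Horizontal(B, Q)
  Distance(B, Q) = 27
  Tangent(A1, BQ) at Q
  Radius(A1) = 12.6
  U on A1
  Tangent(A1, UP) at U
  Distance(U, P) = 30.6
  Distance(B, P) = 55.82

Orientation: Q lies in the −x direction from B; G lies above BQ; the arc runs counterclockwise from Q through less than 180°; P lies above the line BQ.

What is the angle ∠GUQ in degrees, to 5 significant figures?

28.785°

B is at the origin; B and Q share the same y with |BQ| = 27.0 and Q on the −x side, so Q = (-27.000, 0.0000). Since A1 is tangent to BQ there, GQ ⟂ BQ, so G = Q + (0, 12.6) = (-27.000, 12.600). Since GU ⟂ UP (tangency), |GP| = √(12.6² + 30.6²) = 33.093 regardless of where U sits on A1. So P lies on both circle(B, 55.82) and circle(G, 33.093); the above-BQ intersection is P = (-32.775, 45.185). U is the foot of the tangent from P: U = (-16.365, 19.357).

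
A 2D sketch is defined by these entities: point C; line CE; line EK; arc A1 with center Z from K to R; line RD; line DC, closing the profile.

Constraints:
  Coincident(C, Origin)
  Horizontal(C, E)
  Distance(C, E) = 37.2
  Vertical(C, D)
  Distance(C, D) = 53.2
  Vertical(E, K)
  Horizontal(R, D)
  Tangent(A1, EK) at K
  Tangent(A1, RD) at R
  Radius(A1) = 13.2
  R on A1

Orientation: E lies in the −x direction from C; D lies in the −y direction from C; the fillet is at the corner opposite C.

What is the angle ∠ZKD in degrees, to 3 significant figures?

19.5°

C is at the origin; CE is horizontal with |CE| = 37.2 and E on the −x side, so E = (-37.2, 0.00). C and D share the same x with |CD| = 53.2 and D on the −y side, so D = (0.00, -53.2). The virtual corner opposite C is at (-37.2, -53.2). Since A1 is tangent to EK there, ZK ⟂ EK and tangency of A1 to RD means the radius ZR is perpendicular to RD, with radius 13.2, so the center Z sits 13.2 in from both sides at Z = (-24.0, -40.0). That places the tangent points at K = (-37.2, -40.0) on EK and R = (-24.0, -53.2) on RD. Then cos ∠ZKD = KZ·KD / (|KZ||KD|), giving 19.5°.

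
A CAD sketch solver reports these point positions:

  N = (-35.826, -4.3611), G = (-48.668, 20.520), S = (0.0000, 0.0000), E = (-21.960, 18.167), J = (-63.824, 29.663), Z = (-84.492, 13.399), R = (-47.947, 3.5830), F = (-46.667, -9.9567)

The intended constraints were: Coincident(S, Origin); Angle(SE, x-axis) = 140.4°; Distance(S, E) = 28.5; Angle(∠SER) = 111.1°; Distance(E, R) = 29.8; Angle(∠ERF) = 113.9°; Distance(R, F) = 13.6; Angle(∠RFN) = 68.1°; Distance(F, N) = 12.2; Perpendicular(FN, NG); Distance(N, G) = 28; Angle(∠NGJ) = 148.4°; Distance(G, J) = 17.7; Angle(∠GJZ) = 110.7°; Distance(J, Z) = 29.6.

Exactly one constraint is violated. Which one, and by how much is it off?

Distance(J, Z) = 29.6 — off by 3.30.

S = (0.00, 0.00) ✓; SE at 140.4° ✓; |SE| = 28.50 ✓; ∠SER = 111.1° ✓; |ER| = 29.80 ✓; ∠ERF = 113.9° ✓; |RF| = 13.60 ✓; ∠RFN = 68.10° ✓; |FN| = 12.20 ✓; ∠(FN, NG) = 90.00° ✓; |NG| = 28.00 ✓; ∠NGJ = 148.4° ✓; |GJ| = 17.70 ✓; ∠GJZ = 110.7° ✓; |JZ| = 26.30 ✗.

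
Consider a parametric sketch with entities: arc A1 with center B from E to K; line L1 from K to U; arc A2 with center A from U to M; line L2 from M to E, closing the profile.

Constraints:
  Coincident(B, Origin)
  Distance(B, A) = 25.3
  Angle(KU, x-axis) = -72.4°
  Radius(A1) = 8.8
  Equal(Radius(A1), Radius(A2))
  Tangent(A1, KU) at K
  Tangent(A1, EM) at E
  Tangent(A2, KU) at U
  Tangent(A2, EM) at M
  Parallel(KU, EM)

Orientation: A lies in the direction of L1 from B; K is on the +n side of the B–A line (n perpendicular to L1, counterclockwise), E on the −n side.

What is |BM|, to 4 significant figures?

26.79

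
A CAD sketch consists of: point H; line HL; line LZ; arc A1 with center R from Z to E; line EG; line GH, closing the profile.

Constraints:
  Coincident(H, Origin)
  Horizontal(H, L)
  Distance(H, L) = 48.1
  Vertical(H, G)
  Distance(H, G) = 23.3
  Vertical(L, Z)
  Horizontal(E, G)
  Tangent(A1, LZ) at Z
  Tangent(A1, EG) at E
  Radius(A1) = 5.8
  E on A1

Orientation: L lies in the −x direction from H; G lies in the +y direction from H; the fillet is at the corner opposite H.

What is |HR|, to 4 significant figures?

45.78

H is at the origin; H and L share the same y with |HL| = 48.1 and L on the −x side, so L = (-48.10, 0.000). H and G share the same x with |HG| = 23.3 and G on the +y side, so G = (0.000, 23.30). The virtual corner opposite H is at (-48.10, 23.30). A1 meets LZ tangentially, so RZ is at right angles to LZ and since A1 is tangent to EG there, RE ⟂ EG, with radius 5.8, so the center R sits 5.8 in from both sides at R = (-42.30, 17.50). Then |HR| = |R − H| = 45.78.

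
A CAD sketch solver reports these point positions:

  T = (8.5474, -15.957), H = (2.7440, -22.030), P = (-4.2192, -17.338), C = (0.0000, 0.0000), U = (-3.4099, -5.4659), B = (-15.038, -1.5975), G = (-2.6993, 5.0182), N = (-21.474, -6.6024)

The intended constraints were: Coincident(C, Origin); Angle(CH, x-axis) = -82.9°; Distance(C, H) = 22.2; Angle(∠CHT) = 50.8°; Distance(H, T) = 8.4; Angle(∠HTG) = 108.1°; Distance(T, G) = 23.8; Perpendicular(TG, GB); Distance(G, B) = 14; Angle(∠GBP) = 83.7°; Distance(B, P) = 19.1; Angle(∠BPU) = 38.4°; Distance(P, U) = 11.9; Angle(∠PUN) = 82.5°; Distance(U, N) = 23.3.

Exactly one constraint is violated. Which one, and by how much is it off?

Distance(U, N) = 23.3 — off by 5.20.

C = (0.00, 0.00) ✓; CH at -82.90° ✓; |CH| = 22.20 ✓; ∠CHT = 50.80° ✓; |HT| = 8.400 ✓; ∠HTG = 108.1° ✓; |TG| = 23.80 ✓; ∠(TG, GB) = 90.00° ✓; |GB| = 14.00 ✓; ∠GBP = 83.70° ✓; |BP| = 19.10 ✓; ∠BPU = 38.40° ✓; |PU| = 11.90 ✓; ∠PUN = 82.50° ✓; |UN| = 18.10 ✗.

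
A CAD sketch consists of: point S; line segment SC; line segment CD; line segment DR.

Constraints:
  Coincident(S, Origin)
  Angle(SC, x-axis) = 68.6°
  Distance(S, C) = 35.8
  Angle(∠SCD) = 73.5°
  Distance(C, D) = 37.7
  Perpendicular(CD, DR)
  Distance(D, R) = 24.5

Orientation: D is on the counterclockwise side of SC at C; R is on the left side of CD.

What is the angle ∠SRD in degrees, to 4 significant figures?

109.6°

∠SCD = 73.5°, so CD runs at 68.6° + (180° − 73.5°) = 175.1° from the x-axis; with |CD| = 37.7, D = C + 37.7·(cos 175.1°, sin 175.1°) = (-24.50, 36.55). CD is perpendicular to DR; with |DR| = 24.5 on the left of CD, R = D + 24.5·(-0.08542, -0.9963) = (-26.59, 12.14). Then cos ∠SRD = RS·RD / (|RS||RD|), giving 109.6°.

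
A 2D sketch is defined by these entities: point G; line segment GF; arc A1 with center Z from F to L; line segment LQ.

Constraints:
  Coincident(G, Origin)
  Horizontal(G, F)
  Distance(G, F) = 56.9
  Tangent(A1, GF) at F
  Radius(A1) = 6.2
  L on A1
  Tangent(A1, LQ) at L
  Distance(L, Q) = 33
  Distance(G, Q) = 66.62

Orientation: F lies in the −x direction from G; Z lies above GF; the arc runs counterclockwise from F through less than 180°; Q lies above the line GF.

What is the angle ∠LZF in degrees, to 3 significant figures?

94.9°

G is at the origin; GF is horizontal with |GF| = 56.9 and F on the −x side, so F = (-56.9, 0.00). Since A1 is tangent to GF there, ZF ⟂ GF, so Z = F + (0, 6.2) = (-56.9, 6.20). Since ZL ⟂ LQ (tangency), |ZQ| = √(6.2² + 33.0²) = 33.6 regardless of where L sits on A1. So Q lies on both circle(G, 66.62) and circle(Z, 33.6); the above-GF intersection is Q = (-53.6, 39.6). L is the foot of the tangent from Q: L = (-50.7, 6.73).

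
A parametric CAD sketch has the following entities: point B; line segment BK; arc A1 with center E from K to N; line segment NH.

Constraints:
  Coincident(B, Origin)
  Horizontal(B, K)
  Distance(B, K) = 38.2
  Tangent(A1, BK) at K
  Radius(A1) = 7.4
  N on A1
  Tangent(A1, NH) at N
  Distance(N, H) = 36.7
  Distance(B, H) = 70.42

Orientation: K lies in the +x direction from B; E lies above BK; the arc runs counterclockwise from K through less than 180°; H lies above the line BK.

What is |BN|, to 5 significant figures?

45.288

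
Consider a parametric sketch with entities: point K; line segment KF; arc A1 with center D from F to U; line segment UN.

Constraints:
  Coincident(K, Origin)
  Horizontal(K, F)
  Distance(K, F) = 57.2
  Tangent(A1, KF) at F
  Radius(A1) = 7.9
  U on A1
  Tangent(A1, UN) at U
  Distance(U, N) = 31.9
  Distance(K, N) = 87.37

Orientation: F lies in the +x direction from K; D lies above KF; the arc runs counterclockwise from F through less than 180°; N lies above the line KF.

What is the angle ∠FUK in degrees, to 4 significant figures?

23.97°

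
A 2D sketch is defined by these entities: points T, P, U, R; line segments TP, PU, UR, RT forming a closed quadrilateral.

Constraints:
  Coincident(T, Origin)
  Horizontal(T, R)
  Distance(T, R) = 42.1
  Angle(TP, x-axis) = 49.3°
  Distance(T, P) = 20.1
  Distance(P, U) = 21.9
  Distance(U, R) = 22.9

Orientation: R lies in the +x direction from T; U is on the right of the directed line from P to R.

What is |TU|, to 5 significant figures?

20.660

T is at the origin; TR is horizontal with |TR| = 42.1 and R in +x, so R = (42.1, 0). TP runs at 49.3° with |TP| = 20.1, so P = (13.107, 15.239). U is determined by |PU| = 21.9 and |UR| = 22.9 together: it lies at the intersection of circle(P, 21.9) and circle(R, 22.9). With |PR| = 32.754, the foot of the radical line on PR is 15.693 from P and the perpendicular offset is √(21.9² − 15.693²) = 15.276. Taking the right-of-PR solution: U = (19.891, -5.5842).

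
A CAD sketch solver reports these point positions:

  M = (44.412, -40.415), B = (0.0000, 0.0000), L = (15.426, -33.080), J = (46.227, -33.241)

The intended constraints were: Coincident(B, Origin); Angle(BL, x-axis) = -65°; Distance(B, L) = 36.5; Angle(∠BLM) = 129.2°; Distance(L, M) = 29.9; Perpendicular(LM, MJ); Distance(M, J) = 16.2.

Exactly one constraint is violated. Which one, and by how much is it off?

Distance(M, J) = 16.2 — off by 8.80.

B = (0.00, 0.00) ✓; BL at -65.00° ✓; |BL| = 36.50 ✓; ∠BLM = 129.2° ✓; |LM| = 29.90 ✓; ∠(LM, MJ) = 90.00° ✓; |MJ| = 7.400 ✗.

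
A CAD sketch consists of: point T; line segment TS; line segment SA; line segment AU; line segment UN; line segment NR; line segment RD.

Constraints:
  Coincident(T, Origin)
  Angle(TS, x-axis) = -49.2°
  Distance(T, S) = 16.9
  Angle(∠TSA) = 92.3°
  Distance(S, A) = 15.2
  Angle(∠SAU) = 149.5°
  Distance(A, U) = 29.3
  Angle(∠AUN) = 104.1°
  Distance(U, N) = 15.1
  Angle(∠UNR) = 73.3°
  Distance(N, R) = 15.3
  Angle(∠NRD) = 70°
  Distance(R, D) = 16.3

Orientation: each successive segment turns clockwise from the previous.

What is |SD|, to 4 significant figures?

38.09

T is at the origin; TS runs at -49.2° with length 16.9, so S = (11.04, -12.79). ∠TSA = 92.3° gives SA at -136.9° from the x-axis; with |SA| = 15.2, A = (-0.05566, -23.18). ∠SAU = 149.5° gives AU at -167.4° from the x-axis; with |AU| = 29.3, U = (-28.65, -29.57). ∠AUN = 104.1° gives UN at 116.7° from the x-axis; with |UN| = 15.1, N = (-35.43, -16.08). ∠UNR = 73.3° gives NR at 10.00° from the x-axis; with |NR| = 15.3, R = (-20.37, -13.42). ∠NRD = 70.0° gives RD at -100.0° from the x-axis; with |RD| = 16.3, D = (-23.20, -29.48). Then |SD| = |D − S| = 38.09.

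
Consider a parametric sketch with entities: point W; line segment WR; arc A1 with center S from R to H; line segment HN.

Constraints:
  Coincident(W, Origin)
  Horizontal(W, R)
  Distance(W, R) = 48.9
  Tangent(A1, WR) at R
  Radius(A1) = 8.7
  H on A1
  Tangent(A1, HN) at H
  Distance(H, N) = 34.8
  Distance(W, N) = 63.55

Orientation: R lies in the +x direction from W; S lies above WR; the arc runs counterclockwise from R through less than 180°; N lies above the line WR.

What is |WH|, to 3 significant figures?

58.3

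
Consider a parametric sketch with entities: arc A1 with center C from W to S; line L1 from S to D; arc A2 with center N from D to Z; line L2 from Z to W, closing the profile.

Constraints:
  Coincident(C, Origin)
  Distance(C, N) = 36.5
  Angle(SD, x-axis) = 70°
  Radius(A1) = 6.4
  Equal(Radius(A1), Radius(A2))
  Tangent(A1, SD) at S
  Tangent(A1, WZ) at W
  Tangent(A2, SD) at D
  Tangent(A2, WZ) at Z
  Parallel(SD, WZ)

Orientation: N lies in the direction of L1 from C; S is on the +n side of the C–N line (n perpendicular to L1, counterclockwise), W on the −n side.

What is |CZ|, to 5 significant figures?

37.057

The slot axis is L1's direction at 70.0°, so u = (cos 70.0°, sin 70.0°) = (0.34202, 0.93969) and n = (−sin 70.0°, cos 70.0°) = (-0.93969, 0.34202). C is at the origin and N lies 36.5 along u from C, so N = 36.5·u = (12.484, 34.299). Tangency of A1 to both parallel lines with radius 6.4 puts S and W at C ± 6.4·n: S = (-6.0140, 2.1889), W = (6.0140, -2.1889). Equal radii place D and Z the same way about N: D = N + 6.4·n = (6.4697, 36.488), Z = N − 6.4·n = (18.498, 32.110). Then |CZ| = |Z − C| = 37.057.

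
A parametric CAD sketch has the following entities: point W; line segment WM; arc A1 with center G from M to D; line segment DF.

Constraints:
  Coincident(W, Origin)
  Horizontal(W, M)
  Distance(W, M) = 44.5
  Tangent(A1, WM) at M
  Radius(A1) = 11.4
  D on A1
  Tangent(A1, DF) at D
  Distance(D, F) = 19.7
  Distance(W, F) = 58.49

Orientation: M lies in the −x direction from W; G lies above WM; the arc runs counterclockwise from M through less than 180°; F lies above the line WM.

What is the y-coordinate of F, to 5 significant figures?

33.944

Checks: |WM| = 44.50 ✓; |GD| = 11.40 ✓; ∠(GD, DF) = 90.00° ✓; |DF| = 19.70 ✓; |WF| = 58.49 ✓.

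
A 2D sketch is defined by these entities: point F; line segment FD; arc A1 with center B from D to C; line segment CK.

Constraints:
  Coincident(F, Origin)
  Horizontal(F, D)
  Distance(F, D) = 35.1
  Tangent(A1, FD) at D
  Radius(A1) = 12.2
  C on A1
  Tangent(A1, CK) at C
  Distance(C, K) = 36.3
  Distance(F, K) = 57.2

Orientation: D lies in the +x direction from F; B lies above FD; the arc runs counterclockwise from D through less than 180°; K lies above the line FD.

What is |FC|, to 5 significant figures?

49.220

Checks: F = (0.00, 0.00) ✓; |BC| = 12.20 ✓; ∠(BC, CK) = 90.00° ✓; |CK| = 36.30 ✓; |FK| = 57.20 ✓.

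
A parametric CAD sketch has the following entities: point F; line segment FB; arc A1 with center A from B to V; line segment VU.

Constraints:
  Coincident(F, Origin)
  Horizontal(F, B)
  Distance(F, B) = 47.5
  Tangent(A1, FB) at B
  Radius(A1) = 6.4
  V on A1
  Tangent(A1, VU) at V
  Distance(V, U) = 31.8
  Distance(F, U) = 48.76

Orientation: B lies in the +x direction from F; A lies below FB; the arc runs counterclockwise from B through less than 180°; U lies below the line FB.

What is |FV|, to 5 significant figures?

41.582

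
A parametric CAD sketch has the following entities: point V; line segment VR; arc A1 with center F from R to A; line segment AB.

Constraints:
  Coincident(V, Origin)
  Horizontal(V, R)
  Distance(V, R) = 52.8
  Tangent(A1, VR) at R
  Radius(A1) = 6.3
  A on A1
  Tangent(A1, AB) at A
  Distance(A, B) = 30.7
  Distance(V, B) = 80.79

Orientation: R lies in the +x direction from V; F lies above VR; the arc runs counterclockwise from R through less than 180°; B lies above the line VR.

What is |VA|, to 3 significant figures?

57.9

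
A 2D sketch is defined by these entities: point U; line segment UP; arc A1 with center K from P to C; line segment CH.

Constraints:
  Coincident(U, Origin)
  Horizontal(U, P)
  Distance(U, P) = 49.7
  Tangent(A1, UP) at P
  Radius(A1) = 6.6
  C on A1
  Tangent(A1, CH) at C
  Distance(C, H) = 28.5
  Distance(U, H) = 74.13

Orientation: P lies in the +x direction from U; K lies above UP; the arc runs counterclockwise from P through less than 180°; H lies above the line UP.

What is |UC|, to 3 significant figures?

55.8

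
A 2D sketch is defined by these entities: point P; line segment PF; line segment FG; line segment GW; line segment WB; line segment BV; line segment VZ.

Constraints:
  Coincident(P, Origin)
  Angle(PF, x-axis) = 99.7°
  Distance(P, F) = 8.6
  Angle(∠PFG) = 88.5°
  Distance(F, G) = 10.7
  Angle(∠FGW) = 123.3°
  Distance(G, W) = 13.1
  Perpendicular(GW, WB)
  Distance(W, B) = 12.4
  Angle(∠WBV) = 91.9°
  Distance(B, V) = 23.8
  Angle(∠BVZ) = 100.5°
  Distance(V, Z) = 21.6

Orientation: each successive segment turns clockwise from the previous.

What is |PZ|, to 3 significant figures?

27.2

P is at the origin; PF runs at 99.7° with length 8.6, so F = (-1.45, 8.48). ∠PFG = 88.5° gives FG at 8.20° from the x-axis; with |FG| = 10.7, G = (9.14, 10.0). ∠FGW = 123.3° gives GW at -48.5° from the x-axis; with |GW| = 13.1, W = (17.8, 0.192). The perpendicularity gives WB at right angles to GW, so WB runs at -138°; with |WB| = 12.4, B = (8.53, -8.02). ∠WBV = 91.9° gives BV at 133° from the x-axis; with |BV| = 23.8, V = (-7.82, 9.27). ∠BVZ = 100.5° gives VZ at 53.9° from the x-axis; with |VZ| = 21.6, Z = (4.91, 26.7). Then |PZ| = |Z − P| = 27.2.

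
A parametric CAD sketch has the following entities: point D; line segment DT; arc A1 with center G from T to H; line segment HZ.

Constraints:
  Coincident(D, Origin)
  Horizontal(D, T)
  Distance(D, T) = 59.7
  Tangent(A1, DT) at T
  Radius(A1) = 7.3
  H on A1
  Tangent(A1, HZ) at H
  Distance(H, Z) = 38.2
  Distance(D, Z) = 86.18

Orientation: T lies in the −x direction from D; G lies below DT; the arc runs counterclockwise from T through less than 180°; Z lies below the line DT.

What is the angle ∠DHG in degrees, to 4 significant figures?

16.60°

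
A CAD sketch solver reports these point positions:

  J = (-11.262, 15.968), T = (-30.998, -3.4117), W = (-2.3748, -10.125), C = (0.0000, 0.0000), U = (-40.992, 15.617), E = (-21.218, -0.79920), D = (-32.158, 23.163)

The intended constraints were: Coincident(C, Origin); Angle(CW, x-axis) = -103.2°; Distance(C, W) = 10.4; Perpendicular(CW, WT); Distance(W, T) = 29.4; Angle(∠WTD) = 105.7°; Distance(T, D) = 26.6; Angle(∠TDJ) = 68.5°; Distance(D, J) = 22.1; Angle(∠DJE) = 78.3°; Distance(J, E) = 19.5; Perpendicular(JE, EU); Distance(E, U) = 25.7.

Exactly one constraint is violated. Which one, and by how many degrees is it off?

Perpendicular(JE, EU) — off by 9.00°.

C = (0.00, 0.00) ✓; CW at -103.2° ✓; |CW| = 10.40 ✓; ∠(CW, WT) = 90.00° ✓; |WT| = 29.40 ✓; ∠WTD = 105.7° ✓; |TD| = 26.60 ✓; ∠TDJ = 68.50° ✓; |DJ| = 22.10 ✓; ∠DJE = 78.30° ✓; |JE| = 19.50 ✓; ∠(JE, EU) = 99.00° ✗; |EU| = 25.70 ✓.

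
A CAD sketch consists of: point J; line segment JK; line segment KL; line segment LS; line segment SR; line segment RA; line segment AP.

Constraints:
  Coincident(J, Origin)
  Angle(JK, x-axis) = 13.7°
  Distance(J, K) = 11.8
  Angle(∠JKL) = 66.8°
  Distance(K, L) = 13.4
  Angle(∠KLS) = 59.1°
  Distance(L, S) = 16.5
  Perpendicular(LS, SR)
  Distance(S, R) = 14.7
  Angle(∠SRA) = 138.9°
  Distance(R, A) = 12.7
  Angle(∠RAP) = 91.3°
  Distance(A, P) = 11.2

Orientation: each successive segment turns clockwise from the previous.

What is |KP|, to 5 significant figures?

9.2300

J is at the origin; JK runs at 13.7° with length 11.8, so K = (11.464, 2.7947). ∠JKL = 66.8° gives KL at -99.500° from the x-axis; with |KL| = 13.4, L = (9.2526, -10.422). ∠KLS = 59.1° gives LS at 139.60° from the x-axis; with |LS| = 16.5, S = (-3.3127, 0.27244). LS ⟂ SR, so SR runs at 49.600°; with |SR| = 14.7, R = (6.2146, 11.467). ∠SRA = 138.9° gives RA at 8.5000° from the x-axis; with |RA| = 12.7, A = (18.775, 13.344). ∠RAP = 91.3° gives AP at -80.200° from the x-axis; with |AP| = 11.2, P = (20.681, 2.3077). Then |KP| = |P − K| = 9.2300.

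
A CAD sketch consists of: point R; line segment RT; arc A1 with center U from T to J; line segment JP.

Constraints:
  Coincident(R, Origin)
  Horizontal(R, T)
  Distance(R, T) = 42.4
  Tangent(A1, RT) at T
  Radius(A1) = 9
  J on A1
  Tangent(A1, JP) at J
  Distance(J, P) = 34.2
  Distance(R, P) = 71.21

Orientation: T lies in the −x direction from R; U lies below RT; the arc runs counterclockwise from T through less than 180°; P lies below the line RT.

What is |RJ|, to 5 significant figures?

51.667

Checks: |UJ| = 9.000 ✓; ∠(UJ, JP) = 90.00° ✓; |JP| = 34.20 ✓; |RP| = 71.21 ✓.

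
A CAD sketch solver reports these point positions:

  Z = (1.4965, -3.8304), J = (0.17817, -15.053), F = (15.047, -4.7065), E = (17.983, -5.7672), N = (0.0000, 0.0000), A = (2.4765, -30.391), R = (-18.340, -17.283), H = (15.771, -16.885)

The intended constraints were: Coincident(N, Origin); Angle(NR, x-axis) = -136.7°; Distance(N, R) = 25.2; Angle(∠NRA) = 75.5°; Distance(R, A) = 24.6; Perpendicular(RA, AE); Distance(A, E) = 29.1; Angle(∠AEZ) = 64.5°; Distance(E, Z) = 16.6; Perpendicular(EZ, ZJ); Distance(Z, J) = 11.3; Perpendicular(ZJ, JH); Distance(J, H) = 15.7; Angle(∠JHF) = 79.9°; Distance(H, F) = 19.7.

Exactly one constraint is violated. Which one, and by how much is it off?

Distance(H, F) = 19.7 — off by 7.50.

N = (0.00, 0.00) ✓; NR at -136.7° ✓; |NR| = 25.20 ✓; ∠NRA = 75.50° ✓; |RA| = 24.60 ✓; ∠(RA, AE) = 90.00° ✓; |AE| = 29.10 ✓; ∠AEZ = 64.50° ✓; |EZ| = 16.60 ✓; ∠(EZ, ZJ) = 90.00° ✓; |ZJ| = 11.30 ✓; ∠(ZJ, JH) = 90.00° ✓; |JH| = 15.70 ✓; ∠JHF = 79.90° ✓; |HF| = 12.20 ✗.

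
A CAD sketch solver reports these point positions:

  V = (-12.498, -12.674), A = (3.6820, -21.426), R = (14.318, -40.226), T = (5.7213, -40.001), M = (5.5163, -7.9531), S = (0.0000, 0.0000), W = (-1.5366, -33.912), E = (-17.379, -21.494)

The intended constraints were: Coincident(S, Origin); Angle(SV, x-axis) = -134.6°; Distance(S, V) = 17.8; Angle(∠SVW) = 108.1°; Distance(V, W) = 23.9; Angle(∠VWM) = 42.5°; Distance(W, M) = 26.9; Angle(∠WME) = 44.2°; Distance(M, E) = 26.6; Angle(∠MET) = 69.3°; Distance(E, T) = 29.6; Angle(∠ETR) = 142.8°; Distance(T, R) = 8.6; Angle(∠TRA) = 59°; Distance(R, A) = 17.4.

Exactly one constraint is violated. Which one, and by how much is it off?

Distance(R, A) = 17.4 — off by 4.20.

S = (0.00, 0.00) ✓; SV at -134.6° ✓; |SV| = 17.80 ✓; ∠SVW = 108.1° ✓; |VW| = 23.90 ✓; ∠VWM = 42.50° ✓; |WM| = 26.90 ✓; ∠WME = 44.20° ✓; |ME| = 26.60 ✓; ∠MET = 69.30° ✓; |ET| = 29.60 ✓; ∠ETR = 142.8° ✓; |TR| = 8.600 ✓; ∠TRA = 59.00° ✓; |RA| = 21.60 ✗.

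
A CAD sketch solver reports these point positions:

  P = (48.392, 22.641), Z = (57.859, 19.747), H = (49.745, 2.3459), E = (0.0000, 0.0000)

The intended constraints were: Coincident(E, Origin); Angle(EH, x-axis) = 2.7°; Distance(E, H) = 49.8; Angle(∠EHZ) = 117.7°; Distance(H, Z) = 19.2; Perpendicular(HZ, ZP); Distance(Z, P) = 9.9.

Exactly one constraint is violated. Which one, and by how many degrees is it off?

Perpendicular(HZ, ZP) — off by 8.00°.

E = (0.00, 0.00) ✓; EH at 2.700° ✓; |EH| = 49.80 ✓; ∠EHZ = 117.7° ✓; |HZ| = 19.20 ✓; ∠(HZ, ZP) = 98.00° ✗; |ZP| = 9.899 ✓.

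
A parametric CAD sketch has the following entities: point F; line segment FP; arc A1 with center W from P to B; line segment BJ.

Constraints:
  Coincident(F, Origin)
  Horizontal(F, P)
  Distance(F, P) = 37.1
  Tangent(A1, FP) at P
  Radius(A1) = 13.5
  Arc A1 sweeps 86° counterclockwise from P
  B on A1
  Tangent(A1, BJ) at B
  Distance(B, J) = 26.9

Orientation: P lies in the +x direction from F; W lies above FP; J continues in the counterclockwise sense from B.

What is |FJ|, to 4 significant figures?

65.59

On A1, P sits at bearing -90° from W; an 86° counterclockwise sweep puts B at bearing -4°, so B = W + 13.5·(cos -4°, sin -4°) = (50.57, 12.56). The tangent condition forces WB to be normal to BJ, so BJ runs along (−sin -4°, cos -4°); with |BJ| = 26.9, J = (52.44, 39.39). Then |FJ| = |J − F| = 65.59.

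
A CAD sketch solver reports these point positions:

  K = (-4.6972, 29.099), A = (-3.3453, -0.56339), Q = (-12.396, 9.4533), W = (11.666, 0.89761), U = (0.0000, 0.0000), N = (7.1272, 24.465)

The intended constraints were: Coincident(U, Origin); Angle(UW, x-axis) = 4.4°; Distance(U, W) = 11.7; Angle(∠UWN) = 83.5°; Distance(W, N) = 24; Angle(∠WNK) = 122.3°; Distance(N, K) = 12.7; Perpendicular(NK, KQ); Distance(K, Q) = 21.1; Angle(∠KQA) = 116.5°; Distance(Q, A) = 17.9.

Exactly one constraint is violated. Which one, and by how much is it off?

Distance(Q, A) = 17.9 — off by 4.40.

U = (0.00, 0.00) ✓; UW at 4.400° ✓; |UW| = 11.70 ✓; ∠UWN = 83.50° ✓; |WN| = 24.00 ✓; ∠WNK = 122.3° ✓; |NK| = 12.70 ✓; ∠(NK, KQ) = 90.00° ✓; |KQ| = 21.10 ✓; ∠KQA = 116.5° ✓; |QA| = 13.50 ✗.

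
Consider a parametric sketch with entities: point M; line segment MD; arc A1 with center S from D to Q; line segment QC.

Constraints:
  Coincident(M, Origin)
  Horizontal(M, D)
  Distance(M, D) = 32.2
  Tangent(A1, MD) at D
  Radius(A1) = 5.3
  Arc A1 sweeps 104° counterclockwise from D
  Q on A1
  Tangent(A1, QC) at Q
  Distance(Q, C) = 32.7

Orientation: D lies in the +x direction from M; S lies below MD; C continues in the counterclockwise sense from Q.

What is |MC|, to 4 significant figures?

51.87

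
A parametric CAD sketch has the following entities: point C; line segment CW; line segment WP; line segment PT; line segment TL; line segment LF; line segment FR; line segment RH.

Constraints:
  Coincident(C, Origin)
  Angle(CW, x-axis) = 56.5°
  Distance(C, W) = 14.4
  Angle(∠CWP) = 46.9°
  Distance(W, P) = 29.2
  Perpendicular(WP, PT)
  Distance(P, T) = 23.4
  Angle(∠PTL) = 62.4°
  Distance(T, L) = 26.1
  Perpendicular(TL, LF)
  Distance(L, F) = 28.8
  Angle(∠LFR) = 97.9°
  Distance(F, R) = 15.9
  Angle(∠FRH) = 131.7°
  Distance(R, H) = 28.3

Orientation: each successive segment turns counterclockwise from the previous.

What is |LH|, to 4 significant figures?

39.39

C is at the origin; CW runs at 56.5° with length 14.4, so W = (7.948, 12.01). ∠CWP = 46.9° gives WP at -170.4° from the x-axis; with |WP| = 29.2, P = (-20.84, 7.138). WP ⟂ PT, so PT runs at -80.40°; with |PT| = 23.4, T = (-16.94, -15.93). ∠PTL = 62.4° gives TL at 37.20° from the x-axis; with |TL| = 26.1, L = (3.849, -0.1540). The perpendicularity gives LF at right angles to TL, so LF runs at 127.2°; with |LF| = 28.8, F = (-13.56, 22.79). ∠LFR = 97.9° gives FR at -150.7° from the x-axis; with |FR| = 15.9, R = (-27.43, 15.00). ∠FRH = 131.7° gives RH at -102.4° from the x-axis; with |RH| = 28.3, H = (-33.51, -12.63). Then |LH| = |H − L| = 39.39.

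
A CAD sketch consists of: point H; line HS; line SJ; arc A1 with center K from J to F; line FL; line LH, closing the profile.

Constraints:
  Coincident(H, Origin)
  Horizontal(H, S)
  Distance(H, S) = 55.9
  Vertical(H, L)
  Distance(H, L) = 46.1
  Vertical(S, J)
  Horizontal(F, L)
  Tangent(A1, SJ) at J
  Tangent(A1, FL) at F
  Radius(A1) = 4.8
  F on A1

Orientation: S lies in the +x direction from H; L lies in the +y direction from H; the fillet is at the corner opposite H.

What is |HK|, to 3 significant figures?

65.7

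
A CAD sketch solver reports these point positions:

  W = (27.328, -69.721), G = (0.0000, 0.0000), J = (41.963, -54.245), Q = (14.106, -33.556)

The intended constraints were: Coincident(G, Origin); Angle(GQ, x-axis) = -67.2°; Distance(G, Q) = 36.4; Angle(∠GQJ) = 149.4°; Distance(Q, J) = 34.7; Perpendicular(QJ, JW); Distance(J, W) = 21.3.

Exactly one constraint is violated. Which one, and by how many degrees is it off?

Perpendicular(QJ, JW) — off by 6.80°.

G = (0.00, 0.00) ✓; GQ at -67.20° ✓; |GQ| = 36.40 ✓; ∠GQJ = 149.4° ✓; |QJ| = 34.70 ✓; ∠(QJ, JW) = 96.80° ✗; |JW| = 21.30 ✓.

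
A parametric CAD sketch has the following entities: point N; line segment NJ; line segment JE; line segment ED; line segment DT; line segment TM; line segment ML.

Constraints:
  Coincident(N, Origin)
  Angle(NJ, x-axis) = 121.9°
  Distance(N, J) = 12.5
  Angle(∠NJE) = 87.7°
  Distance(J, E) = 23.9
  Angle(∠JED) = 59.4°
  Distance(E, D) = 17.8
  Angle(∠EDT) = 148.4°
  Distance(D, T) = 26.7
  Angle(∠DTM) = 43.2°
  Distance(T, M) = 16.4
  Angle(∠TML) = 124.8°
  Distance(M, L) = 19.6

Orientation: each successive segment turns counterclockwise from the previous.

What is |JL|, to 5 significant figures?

16.905

N is at the origin; NJ runs at 121.9° with length 12.5, so J = (-6.6055, 10.612). ∠NJE = 87.7° gives JE at -145.80° from the x-axis; with |JE| = 23.9, E = (-26.373, -2.8216). ∠JED = 59.4° gives ED at -25.200° from the x-axis; with |ED| = 17.8, D = (-10.267, -10.401). ∠EDT = 148.4° gives DT at 6.4000° from the x-axis; with |DT| = 26.7, T = (16.267, -7.4243). ∠DTM = 43.2° gives TM at 143.20° from the x-axis; with |TM| = 16.4, M = (3.1348, 2.3997). ∠TML = 124.8° gives ML at -161.60° from the x-axis; with |ML| = 19.6, L = (-15.463, -3.7870). Then |JL| = |L − J| = 16.905.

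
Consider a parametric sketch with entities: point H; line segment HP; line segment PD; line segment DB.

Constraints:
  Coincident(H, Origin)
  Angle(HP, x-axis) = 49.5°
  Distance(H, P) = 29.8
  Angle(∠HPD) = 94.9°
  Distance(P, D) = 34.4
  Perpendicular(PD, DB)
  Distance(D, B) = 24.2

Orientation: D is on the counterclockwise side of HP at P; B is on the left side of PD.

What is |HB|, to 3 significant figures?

37.4

H is at the origin; HP runs at 49.5° with length 29.8, so P = 29.8·(cos 49.5°, sin 49.5°) = (19.4, 22.7). ∠HPD = 94.9°, so PD runs at 49.5° + (180° − 94.9°) = 135° from the x-axis; with |PD| = 34.4, D = P + 34.4·(cos 135°, sin 135°) = (-4.80, 47.2). PD is perpendicular to DB; with |DB| = 24.2 on the left of PD, B = D + 24.2·(-0.712, -0.702) = (-22.0, 30.2). Then |HB| = |B − H| = 37.4.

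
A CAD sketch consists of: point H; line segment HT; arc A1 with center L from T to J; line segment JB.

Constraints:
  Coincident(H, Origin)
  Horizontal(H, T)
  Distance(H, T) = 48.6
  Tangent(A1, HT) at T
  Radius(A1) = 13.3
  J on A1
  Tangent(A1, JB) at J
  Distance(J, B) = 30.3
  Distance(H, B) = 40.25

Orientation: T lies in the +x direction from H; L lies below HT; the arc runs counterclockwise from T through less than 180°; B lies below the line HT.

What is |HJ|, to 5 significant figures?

37.579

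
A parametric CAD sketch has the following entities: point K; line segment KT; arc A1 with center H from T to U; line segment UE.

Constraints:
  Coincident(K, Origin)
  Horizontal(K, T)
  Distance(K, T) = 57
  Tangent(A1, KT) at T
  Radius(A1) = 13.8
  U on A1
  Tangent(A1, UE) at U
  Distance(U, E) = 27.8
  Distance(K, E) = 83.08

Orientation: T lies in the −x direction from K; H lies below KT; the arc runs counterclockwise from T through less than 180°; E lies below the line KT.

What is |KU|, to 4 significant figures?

71.96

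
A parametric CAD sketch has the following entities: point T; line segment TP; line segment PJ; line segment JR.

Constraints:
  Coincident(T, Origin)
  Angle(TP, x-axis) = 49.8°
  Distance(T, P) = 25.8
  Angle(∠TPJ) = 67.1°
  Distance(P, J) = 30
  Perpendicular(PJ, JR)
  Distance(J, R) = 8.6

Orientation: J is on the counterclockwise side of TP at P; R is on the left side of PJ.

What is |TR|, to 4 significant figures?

25.07

T is at the origin; TP runs at 49.8° with length 25.8, so P = 25.8·(cos 49.8°, sin 49.8°) = (16.65, 19.71). ∠TPJ = 67.1°, so PJ runs at 49.8° + (180° − 67.1°) = 162.7° from the x-axis; with |PJ| = 30.0, J = P + 30.0·(cos 162.7°, sin 162.7°) = (-11.99, 28.63). PJ is perpendicular to JR; with |JR| = 8.6 on the left of PJ, R = J + 8.6·(-0.2974, -0.9548) = (-14.55, 20.42). Then |TR| = |R − T| = 25.07.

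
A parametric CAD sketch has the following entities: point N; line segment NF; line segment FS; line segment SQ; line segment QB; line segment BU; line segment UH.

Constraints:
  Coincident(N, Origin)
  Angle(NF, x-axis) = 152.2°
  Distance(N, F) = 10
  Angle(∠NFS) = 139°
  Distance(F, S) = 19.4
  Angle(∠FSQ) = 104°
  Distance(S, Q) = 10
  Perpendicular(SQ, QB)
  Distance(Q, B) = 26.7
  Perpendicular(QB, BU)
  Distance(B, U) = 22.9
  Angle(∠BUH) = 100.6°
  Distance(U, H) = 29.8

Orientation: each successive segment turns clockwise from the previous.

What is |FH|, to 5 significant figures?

25.416

N is at the origin; NF runs at 152.2° with length 10.0, so F = (-8.8458, 4.6639). ∠NFS = 139.0° gives FS at 111.20° from the x-axis; with |FS| = 19.4, S = (-15.861, 22.751). ∠FSQ = 104.0° gives SQ at 35.200° from the x-axis; with |SQ| = 10.0, Q = (-7.6899, 28.515). SQ is perpendicular to QB, so QB runs at -54.800°; with |QB| = 26.7, B = (7.7009, 6.6975). QB is perpendicular to BU, so BU runs at -144.80°; with |BU| = 22.9, U = (-11.012, -6.5028). ∠BUH = 100.6° gives UH at 135.80° from the x-axis; with |UH| = 29.8, H = (-32.376, 14.273). Then |FH| = |H − F| = 25.416.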